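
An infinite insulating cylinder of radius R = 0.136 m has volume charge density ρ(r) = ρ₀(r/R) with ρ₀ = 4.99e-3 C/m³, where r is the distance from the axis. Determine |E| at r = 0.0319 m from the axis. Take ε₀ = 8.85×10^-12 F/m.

Choose a coaxial cylinder of radius r = 0.0319 m (arbitrary length L) as the Gaussian surface (r < R).
Integrating ρ over the cross-section to radius r: λ_enc = (2πρ₀/R) ∫₀^r r'^2 dr' = 2πρ₀ r^3/(3·R) = 2.495×10^-6 C/m.
Gauss's law: E·2πrL = λ_enc L/ε₀.
E = |λ_enc|/(2πε₀r) = (2.495×10^-6)/(2π·8.85×10^-12·0.0319) = 1.41×10^6 N/C.

E ≈ 1.41×10^6 N/C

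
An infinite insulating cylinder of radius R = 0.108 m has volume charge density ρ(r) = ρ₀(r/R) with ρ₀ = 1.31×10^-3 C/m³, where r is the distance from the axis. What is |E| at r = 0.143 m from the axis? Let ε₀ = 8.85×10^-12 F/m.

|E| ≈ 4.02×10^6 V/m

Take a coaxial cylindrical Gaussian surface of radius r = 0.143 m and length L (r > R, full charge per length enclosed).
λ_enc = 2π ∫₀^R ρ₀(r'/R)^1 r' dr' = 2πρ₀R²/3 = 3.20×10^-5 C/m.
By Gauss's law (flux through the curved wall only), E·2πrL = λ_enc L/ε₀.
E = |λ_enc|/(2πε₀r) = (3.20×10^-5)/(2π·8.85×10^-12·0.143) = 4.02×10^6 N/C.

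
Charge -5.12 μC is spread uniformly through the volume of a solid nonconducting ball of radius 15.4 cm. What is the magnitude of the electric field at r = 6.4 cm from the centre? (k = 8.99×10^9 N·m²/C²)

E ≈ 8.07×10^5 V/m

By spherical symmetry E is radial; choose a Gaussian sphere of radius r = 6.4 cm (r < R).
Only the charge within r is enclosed: Q_enc = Q·(r/R)³ = (-5.12 μC)·(6.4 cm/15.4 cm)³ = -3.675e-7 C.
Since E is radial and uniform over the Gaussian sphere, Φ = E·4πr² = Q_enc/ε₀.
E = k|Q_enc|/r² = (8.99×10^9)(3.675×10^-7)/(0.064)² = 8.07×10^5 N/C.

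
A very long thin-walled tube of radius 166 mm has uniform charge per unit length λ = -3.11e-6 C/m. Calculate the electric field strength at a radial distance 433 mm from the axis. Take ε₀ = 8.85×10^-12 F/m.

By cylindrical symmetry E is radial; use a coaxial Gaussian cylinder of radius 433 mm and length L (r > 166 mm).
The full line charge is enclosed: λ_enc = -3.11×10^-6 C/m.
Applying ∮E·dA = Q_enc/ε₀ with the end caps contributing no flux:
E = |λ_enc|/(2πε₀r) = (3.11e-6)/(2π·8.85×10^-12·0.433) = 1.29e5 N/C.

1.29e5 N/C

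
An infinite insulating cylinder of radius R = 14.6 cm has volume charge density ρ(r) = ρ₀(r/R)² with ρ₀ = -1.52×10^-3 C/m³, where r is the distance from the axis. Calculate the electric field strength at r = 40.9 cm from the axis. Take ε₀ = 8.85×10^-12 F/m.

2.24×10^6 N/C

Choose a coaxial cylinder of radius r = 40.9 cm (arbitrary length L) as the Gaussian surface (r > R, full charge per length enclosed).
λ_enc = 2π ∫₀^R ρ₀(r'/R)^2 r' dr' = 2πρ₀R²/4 = -5.089×10^-5 C/m.
Gauss's law: E·2πrL = λ_enc L/ε₀.
E = |λ_enc|/(2πε₀r) = (5.089×10^-5)/(2π·8.85×10^-12·0.409) = 2.24×10^6 N/C.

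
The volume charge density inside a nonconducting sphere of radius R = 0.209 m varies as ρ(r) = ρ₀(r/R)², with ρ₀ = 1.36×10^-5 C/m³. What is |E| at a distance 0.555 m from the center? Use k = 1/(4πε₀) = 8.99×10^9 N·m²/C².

Symmetry ⇒ E = E(r) r̂. Gaussian sphere of radius r = 0.555 m (r > R, all charge enclosed).
Q_enc = 4π ∫₀^R ρ₀(r'/R)^2 r'² dr' = 4πρ₀R³/5 = 3.12×10^-7 C.
Gauss's law: E·4πr² = Q_enc/ε₀.
E = k|Q_enc|/r² = (8.99×10^9)(3.12×10^-7)/(0.555)² = 9.11×10^3 N/C.

|E| = 9.11×10^3 V/m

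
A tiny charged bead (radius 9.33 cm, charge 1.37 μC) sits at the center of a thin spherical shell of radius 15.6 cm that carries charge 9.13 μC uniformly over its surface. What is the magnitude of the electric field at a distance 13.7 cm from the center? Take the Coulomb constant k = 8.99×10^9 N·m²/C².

6.56×10^5 N/C

Use a concentric Gaussian sphere at r = 13.7 cm (between the bodies, 9.33 cm < r < 15.6 cm).
Only the inner charge is enclosed; the outer shell contributes nothing inside itself. Q_enc = 1.37 μC = 1.37e-6 C.
Since E is radial and uniform over the Gaussian sphere, Φ = E·4πr² = Q_enc/ε₀.
E = k|Q_enc|/r² = (8.99×10^9)(1.37e-6)/(0.137)² = 6.56×10^5 N/C.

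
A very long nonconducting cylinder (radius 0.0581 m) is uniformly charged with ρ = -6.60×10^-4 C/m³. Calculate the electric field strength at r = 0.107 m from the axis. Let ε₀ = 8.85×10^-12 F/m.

Take a coaxial cylindrical Gaussian surface of radius r = 0.107 m and length L (r > 0.0581 m, full cross-section enclosed).
λ_enc = ρ·πR² = (-6.60e-4)π(0.0581)² = -6.999×10^-6 C/m.
By Gauss's law (flux through the curved wall only), E·2πrL = λ_enc L/ε₀.
E = |λ_enc|/(2πε₀r) = (6.999e-6)/(2π·8.85×10^-12·0.107) = 1.18×10^6 N/C.

|E| = 1.18×10^6 V/m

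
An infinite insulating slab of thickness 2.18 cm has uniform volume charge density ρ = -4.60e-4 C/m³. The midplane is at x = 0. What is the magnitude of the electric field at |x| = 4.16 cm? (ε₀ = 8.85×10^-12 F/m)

The point |x| = 4.16 cm lies outside the slab (half-thickness 0.0109 m). A symmetric pillbox spanning the full slab encloses Q_enc = ρ·d·A.
Flux = 2EA ⇒ E = |ρ|d/(2ε₀), independent of distance outside.
E = (4.60e-4)(0.0218)/(2·8.85×10^-12) = 5.67e5 N/C.

E ≈ 5.67e5 N/C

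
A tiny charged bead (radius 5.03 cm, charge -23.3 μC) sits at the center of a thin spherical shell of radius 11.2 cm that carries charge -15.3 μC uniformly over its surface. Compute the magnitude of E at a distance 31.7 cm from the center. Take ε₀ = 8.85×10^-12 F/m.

|E| ≈ 3.45×10^6 N/C

By spherical symmetry E is radial; choose a Gaussian sphere of radius r = 31.7 cm (r > 11.2 cm, enclosing both).
Q_enc = (-23.3 μC) + (-15.3 μC) = -3.86×10^-5 C.
Gauss's law: E·4πr² = Q_enc/ε₀.
E = |Q_enc|/(4πε₀r²) = (3.86×10^-5)/(4π·8.85×10^-12·(0.317)²) = 3.45e6 N/C.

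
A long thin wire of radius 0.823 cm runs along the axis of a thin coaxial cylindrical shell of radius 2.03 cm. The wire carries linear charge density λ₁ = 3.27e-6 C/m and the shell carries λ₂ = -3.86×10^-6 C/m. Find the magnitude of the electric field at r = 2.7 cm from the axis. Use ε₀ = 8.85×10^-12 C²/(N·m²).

E = 3.93×10^5 V/m

Take a coaxial cylindrical Gaussian surface of radius r = 2.7 cm and length L (r > 2.03 cm, enclosing both).
λ_enc = λ₁ + λ₂ = (3.27×10^-6) + (-3.86e-6) = -5.90×10^-7 C/m.
By Gauss's law (flux through the curved wall only), E·2πrL = λ_enc L/ε₀.
E = |λ_enc|/(2πε₀r) = (5.90×10^-7)/(2π·8.85×10^-12·0.027) = 3.93e5 N/C.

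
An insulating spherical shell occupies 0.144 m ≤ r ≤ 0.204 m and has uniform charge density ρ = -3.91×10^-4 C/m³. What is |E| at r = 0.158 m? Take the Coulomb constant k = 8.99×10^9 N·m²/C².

By spherical symmetry E is radial; choose a Gaussian sphere of radius r = 0.158 m (within the shell material, 0.144 m < r < 0.204 m).
Enclosed charge is the volume from a to r: Q_enc = (4π/3)ρ(r³ − a³) = -1.57×10^-6 C.
Gauss's law: E·4πr² = Q_enc/ε₀.
E = k|Q_enc|/r² = (8.99×10^9)(1.57×10^-6)/(0.158)² = 5.65×10^5 N/C.

|E| ≈ 5.65×10^5 N/C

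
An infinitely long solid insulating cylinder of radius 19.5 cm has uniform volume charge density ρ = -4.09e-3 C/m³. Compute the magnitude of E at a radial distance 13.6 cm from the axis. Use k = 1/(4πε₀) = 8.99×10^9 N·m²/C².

Coaxial Gaussian cylinder, radius r = 13.6 cm, length L (r < R).
Charge inside radius r per length L is ρ·πr²·L, so λ_enc = ρπr² = -2.377e-4 C/m.
Since E is radial and uniform over the curved surface, Φ = E·2πrL = Q_enc/ε₀ = λ_enc L/ε₀.
E = 2k|λ_enc|/r = 2(8.99×10^9)(2.377e-4)/(0.136) = 3.14×10^7 N/C.

3.14e7 N/C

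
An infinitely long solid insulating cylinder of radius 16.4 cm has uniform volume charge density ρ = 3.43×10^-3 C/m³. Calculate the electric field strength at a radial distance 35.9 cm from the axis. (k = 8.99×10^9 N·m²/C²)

Choose a coaxial cylinder of radius r = 35.9 cm (arbitrary length L) as the Gaussian surface (r > 16.4 cm, full cross-section enclosed).
λ_enc = ρ·πR² = (3.43×10^-3)π(0.164)² = 2.898e-4 C/m.
Gauss's law: E·2πrL = λ_enc L/ε₀.
E = 2k|λ_enc|/r = 2(8.99×10^9)(2.898×10^-4)/(0.359) = 1.45e7 N/C.

|E| ≈ 1.45×10^7 V/m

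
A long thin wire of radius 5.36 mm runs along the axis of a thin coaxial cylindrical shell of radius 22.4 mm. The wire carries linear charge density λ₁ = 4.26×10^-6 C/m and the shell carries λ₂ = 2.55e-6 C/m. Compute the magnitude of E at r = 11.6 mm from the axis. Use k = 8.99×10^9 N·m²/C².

|E| ≈ 6.60e6 V/m

Take a coaxial cylindrical Gaussian surface of radius r = 11.6 mm and length L (between the conductors, 5.36 mm < r < 22.4 mm).
Only the inner wire is enclosed; the outer shell contributes nothing inside itself. λ_enc = λ₁ = 4.26e-6 C/m.
By Gauss's law (flux through the curved wall only), E·2πrL = λ_enc L/ε₀.
E = 2k|λ_enc|/r = 2(8.99×10^9)(4.26×10^-6)/(0.0116) = 6.60e6 N/C.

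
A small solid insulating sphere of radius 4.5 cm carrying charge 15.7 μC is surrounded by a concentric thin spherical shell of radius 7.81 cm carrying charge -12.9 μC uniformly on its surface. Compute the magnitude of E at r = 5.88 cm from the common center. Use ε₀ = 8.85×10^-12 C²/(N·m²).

4.08×10^7 V/m

Use a concentric Gaussian sphere at r = 5.88 cm (between the bodies, 4.5 cm < r < 7.81 cm).
Only the inner charge is enclosed; the outer shell contributes nothing inside itself. Q_enc = 15.7 μC = 1.57×10^-5 C.
Gauss's law: E·4πr² = Q_enc/ε₀.
E = |Q_enc|/(4πε₀r²) = (1.57×10^-5)/(4π·8.85×10^-12·(0.0588)²) = 4.08e7 N/C.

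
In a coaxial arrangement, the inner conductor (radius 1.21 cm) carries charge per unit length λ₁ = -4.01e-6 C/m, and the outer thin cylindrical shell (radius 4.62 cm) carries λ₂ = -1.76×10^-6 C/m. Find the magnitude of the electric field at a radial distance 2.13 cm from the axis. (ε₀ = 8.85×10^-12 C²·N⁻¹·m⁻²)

By cylindrical symmetry E is radial; use a coaxial Gaussian cylinder of radius 2.13 cm and length L (between the conductors, 1.21 cm < r < 4.62 cm).
Only the inner wire is enclosed; the outer shell contributes nothing inside itself. λ_enc = λ₁ = -4.01×10^-6 C/m.
Applying ∮E·dA = Q_enc/ε₀ with the end caps contributing no flux:
E = |λ_enc|/(2πε₀r) = (4.01×10^-6)/(2π·8.85×10^-12·0.0213) = 3.39×10^6 N/C.

|E| = 3.39e6 N/C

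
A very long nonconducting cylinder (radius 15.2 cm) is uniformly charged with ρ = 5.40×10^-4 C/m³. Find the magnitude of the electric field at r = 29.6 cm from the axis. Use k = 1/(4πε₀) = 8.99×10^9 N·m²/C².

|E| ≈ 2.38×10^6 N/C

By cylindrical symmetry E is radial; use a coaxial Gaussian cylinder of radius 29.6 cm and length L (r > 15.2 cm, full cross-section enclosed).
λ_enc = ρ·πR² = (5.40e-4)π(0.152)² = 3.92×10^-5 C/m.
Since E is radial and uniform over the curved surface, Φ = E·2πrL = Q_enc/ε₀ = λ_enc L/ε₀.
E = 2k|λ_enc|/r = 2(8.99×10^9)(3.92×10^-5)/(0.296) = 2.38×10^6 N/C.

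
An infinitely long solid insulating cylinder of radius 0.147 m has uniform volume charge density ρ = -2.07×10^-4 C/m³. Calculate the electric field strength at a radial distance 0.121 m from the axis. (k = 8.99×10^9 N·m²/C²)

By cylindrical symmetry E is radial; use a coaxial Gaussian cylinder of radius 0.121 m and length L (r < R).
Enclosed charge per unit length: λ_enc = ρ·πr² = (-2.07e-4)π(0.121)² = -9.521×10^-6 C/m.
By Gauss's law (flux through the curved wall only), E·2πrL = λ_enc L/ε₀.
E = 2k|λ_enc|/r = 2(8.99×10^9)(9.521×10^-6)/(0.121) = 1.41×10^6 N/C.

1.41×10^6 N/C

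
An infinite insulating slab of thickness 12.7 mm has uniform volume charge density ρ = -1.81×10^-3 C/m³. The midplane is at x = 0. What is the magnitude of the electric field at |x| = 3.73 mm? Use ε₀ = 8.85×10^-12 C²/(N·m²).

By symmetry E is perpendicular to the slab. A Gaussian pillbox from −3.73 mm to +3.73 mm (face area A) lies entirely within the slab.
Q_enc = ρ·(2x)·A and flux = 2EA, so 2EA = 2ρxA/ε₀ ⇒ E = |ρ|x/ε₀.
E = (1.81×10^-3)(0.00373)/(8.85×10^-12) = 7.63×10^5 N/C.

|E| = 7.63×10^5 N/C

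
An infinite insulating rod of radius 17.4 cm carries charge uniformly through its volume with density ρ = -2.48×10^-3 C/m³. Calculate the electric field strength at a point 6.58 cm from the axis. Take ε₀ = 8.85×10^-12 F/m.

E ≈ 9.22×10^6 N/C

By cylindrical symmetry E is radial; use a coaxial Gaussian cylinder of radius 6.58 cm and length L (r < R).
Charge inside radius r per length L is ρ·πr²·L, so λ_enc = ρπr² = -3.373×10^-5 C/m.
By Gauss's law (flux through the curved wall only), E·2πrL = λ_enc L/ε₀.
E = |λ_enc|/(2πε₀r) = (3.373e-5)/(2π·8.85×10^-12·0.0658) = 9.22×10^6 N/C.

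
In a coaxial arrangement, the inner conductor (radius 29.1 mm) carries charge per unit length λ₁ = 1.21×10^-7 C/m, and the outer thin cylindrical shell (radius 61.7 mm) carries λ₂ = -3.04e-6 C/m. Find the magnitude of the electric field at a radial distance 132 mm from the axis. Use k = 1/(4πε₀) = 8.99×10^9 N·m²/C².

E ≈ 3.98×10^5 N/C

Take a coaxial cylindrical Gaussian surface of radius r = 132 mm and length L (r > 61.7 mm, enclosing both).
λ_enc = λ₁ + λ₂ = (1.21×10^-7) + (-3.04×10^-6) = -2.919×10^-6 C/m.
Since E is radial and uniform over the curved surface, Φ = E·2πrL = Q_enc/ε₀ = λ_enc L/ε₀.
E = 2k|λ_enc|/r = 2(8.99×10^9)(2.919×10^-6)/(0.132) = 3.98×10^5 N/C.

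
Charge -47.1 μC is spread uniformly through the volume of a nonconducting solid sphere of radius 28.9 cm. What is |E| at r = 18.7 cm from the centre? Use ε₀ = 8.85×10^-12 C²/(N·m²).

3.28e6 N/C

By spherical symmetry E is radial; choose a Gaussian sphere of radius r = 18.7 cm (r < R).
For a uniform sphere the enclosed fraction is (r/R)³, so Q_enc = (-47.1 μC)(0.187/0.289)³ = -1.276×10^-5 C.
Gauss's law: E·4πr² = Q_enc/ε₀.
E = |Q_enc|/(4πε₀r²) = (1.276×10^-5)/(4π·8.85×10^-12·(0.187)²) = 3.28e6 N/C.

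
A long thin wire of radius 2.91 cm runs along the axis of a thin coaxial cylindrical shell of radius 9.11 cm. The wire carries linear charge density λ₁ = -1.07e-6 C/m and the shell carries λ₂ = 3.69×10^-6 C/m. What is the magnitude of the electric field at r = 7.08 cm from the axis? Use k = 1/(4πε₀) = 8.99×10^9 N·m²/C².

By cylindrical symmetry E is radial; use a coaxial Gaussian cylinder of radius 7.08 cm and length L (between the conductors, 2.91 cm < r < 9.11 cm).
Only the inner wire is enclosed; the outer shell contributes nothing inside itself. λ_enc = λ₁ = -1.07×10^-6 C/m.
Gauss's law: E·2πrL = λ_enc L/ε₀.
E = 2k|λ_enc|/r = 2(8.99×10^9)(1.07×10^-6)/(0.0708) = 2.72×10^5 N/C.

|E| ≈ 2.72e5 N/C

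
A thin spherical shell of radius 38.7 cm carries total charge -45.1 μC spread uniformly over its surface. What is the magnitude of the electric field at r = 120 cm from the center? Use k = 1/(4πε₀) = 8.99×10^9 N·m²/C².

Use a concentric Gaussian sphere at r = 120 cm (r > 38.7 cm).
The entire shell is enclosed: Q_enc = -4.51×10^-5 C.
Applying ∮E·dA = Q_enc/ε₀ with Φ = E(4πr²):
E = k|Q_enc|/r² = (8.99×10^9)(4.51e-5)/(1.2)² = 2.82×10^5 N/C.

E ≈ 2.82×10^5 N/C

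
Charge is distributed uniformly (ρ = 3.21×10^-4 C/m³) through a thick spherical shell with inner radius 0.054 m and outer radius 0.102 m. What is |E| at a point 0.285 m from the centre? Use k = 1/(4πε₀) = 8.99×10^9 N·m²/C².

Use a concentric Gaussian sphere at r = 0.285 m (r > 0.102 m, enclosing the whole shell).
Q_enc = ρ·(4π/3)(b³ − a³) = (3.21×10^-4)·(4π/3)·((0.102)³ − (0.054)³) = 1.215e-6 C.
Since E is radial and uniform over the Gaussian sphere, Φ = E·4πr² = Q_enc/ε₀.
E = k|Q_enc|/r² = (8.99×10^9)(1.215e-6)/(0.285)² = 1.34×10^5 N/C.

E = 1.34×10^5 N/C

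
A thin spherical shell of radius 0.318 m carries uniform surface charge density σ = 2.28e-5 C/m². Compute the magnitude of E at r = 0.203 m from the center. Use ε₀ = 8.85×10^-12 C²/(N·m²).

By spherical symmetry E is radial; choose a Gaussian sphere of radius r = 0.203 m (inside the shell, r < 0.318 m).
No charge lies within this surface, so Q_enc = 0 and Gauss's law gives E·4πr² = 0 ⇒ E = 0.

E = 0 (no enclosed charge)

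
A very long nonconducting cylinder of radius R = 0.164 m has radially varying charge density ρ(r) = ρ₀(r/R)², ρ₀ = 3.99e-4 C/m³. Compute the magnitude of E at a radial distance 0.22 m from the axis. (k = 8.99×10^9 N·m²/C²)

1.38×10^6 V/m

Coaxial Gaussian cylinder, radius r = 0.22 m, length L (r > R, full charge per length enclosed).
λ_enc = 2π ∫₀^R ρ₀(r'/R)^2 r' dr' = 2πρ₀R²/4 = 1.686×10^-5 C/m.
Since E is radial and uniform over the curved surface, Φ = E·2πrL = Q_enc/ε₀ = λ_enc L/ε₀.
E = 2k|λ_enc|/r = 2(8.99×10^9)(1.686e-5)/(0.22) = 1.38e6 N/C.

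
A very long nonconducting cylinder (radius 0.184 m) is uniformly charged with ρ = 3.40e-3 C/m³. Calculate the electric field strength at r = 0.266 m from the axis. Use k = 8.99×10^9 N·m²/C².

|E| ≈ 2.44×10^7 N/C

By cylindrical symmetry E is radial; use a coaxial Gaussian cylinder of radius 0.266 m and length L (r > 0.184 m, full cross-section enclosed).
λ_enc = ρ·πR² = (3.40×10^-3)π(0.184)² = 3.616×10^-4 C/m.
Since E is radial and uniform over the curved surface, Φ = E·2πrL = Q_enc/ε₀ = λ_enc L/ε₀.
E = 2k|λ_enc|/r = 2(8.99×10^9)(3.616×10^-4)/(0.266) = 2.44e7 N/C.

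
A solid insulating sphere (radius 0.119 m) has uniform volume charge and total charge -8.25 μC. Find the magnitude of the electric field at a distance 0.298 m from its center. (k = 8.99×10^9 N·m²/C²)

E ≈ 8.35×10^5 V/m

Use a concentric Gaussian sphere at r = 0.298 m (r > R, so the entire charge is enclosed).
Q_enc = -8.25 μC = -8.25×10^-6 C.
Applying ∮E·dA = Q_enc/ε₀ with Φ = E(4πr²):
E = k|Q_enc|/r² = (8.99×10^9)(8.25×10^-6)/(0.298)² = 8.35×10^5 N/C.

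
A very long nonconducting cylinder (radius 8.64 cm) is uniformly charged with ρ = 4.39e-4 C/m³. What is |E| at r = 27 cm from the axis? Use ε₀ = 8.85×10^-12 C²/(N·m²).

Coaxial Gaussian cylinder, radius r = 27 cm, length L (r > 8.64 cm, full cross-section enclosed).
λ_enc = ρ·πR² = (4.39×10^-4)π(0.0864)² = 1.03e-5 C/m.
By Gauss's law (flux through the curved wall only), E·2πrL = λ_enc L/ε₀.
E = |λ_enc|/(2πε₀r) = (1.03×10^-5)/(2π·8.85×10^-12·0.27) = 6.86×10^5 N/C.

|E| = 6.86×10^5 N/C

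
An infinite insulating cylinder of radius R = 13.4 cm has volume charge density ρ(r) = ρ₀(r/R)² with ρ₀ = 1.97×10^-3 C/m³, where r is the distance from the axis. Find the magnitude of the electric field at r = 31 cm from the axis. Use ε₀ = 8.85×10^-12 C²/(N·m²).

Take a coaxial cylindrical Gaussian surface of radius r = 31 cm and length L (r > R, full charge per length enclosed).
λ_enc = 2π ∫₀^R ρ₀(r'/R)^2 r' dr' = 2πρ₀R²/4 = 5.556×10^-5 C/m.
Since E is radial and uniform over the curved surface, Φ = E·2πrL = Q_enc/ε₀ = λ_enc L/ε₀.
E = |λ_enc|/(2πε₀r) = (5.556e-5)/(2π·8.85×10^-12·0.31) = 3.22×10^6 N/C.

|E| = 3.22×10^6 N/C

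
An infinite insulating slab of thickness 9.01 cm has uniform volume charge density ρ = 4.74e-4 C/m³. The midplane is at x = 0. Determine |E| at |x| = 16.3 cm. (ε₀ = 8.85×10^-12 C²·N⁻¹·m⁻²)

The point |x| = 16.3 cm lies outside the slab (half-thickness 0.04505 m). A symmetric pillbox spanning the full slab encloses Q_enc = ρ·d·A.
Flux = 2EA ⇒ E = |ρ|d/(2ε₀), independent of distance outside.
E = (4.74×10^-4)(0.0901)/(2·8.85×10^-12) = 2.41e6 N/C.

E ≈ 2.41×10^6 N/C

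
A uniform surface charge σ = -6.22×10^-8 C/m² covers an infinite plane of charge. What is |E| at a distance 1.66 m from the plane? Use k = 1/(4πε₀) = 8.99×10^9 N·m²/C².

E ≈ 3.51e3 N/C

The symmetry is planar: E is normal to the sheet and the same magnitude on both sides. Take a pillbox straddling the sheet with end-cap area A.
Flux Φ = 2EA and Q_enc = σA, so 2EA = σA/ε₀ ⇒ E = |σ|/(2ε₀), independent of distance.
E = 2πk|σ| = 2π(8.99×10^9)(6.22e-8) = 3.51×10^3 N/C.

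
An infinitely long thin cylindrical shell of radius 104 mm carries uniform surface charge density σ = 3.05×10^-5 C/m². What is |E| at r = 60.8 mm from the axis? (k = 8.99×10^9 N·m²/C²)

E = 0 (no enclosed charge)

Choose a coaxial cylinder of radius r = 60.8 mm (arbitrary length L) as the Gaussian surface (r < 104 mm, inside the shell).
No charge is enclosed, so Gauss's law gives E·2πrL = 0 ⇒ E = 0.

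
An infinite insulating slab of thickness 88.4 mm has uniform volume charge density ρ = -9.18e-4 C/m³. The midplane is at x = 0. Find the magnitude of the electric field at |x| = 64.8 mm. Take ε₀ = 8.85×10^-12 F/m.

E ≈ 4.58e6 V/m

The point |x| = 64.8 mm lies outside the slab (half-thickness 0.0442 m). A symmetric pillbox spanning the full slab encloses Q_enc = ρ·d·A.
Flux = 2EA ⇒ E = |ρ|d/(2ε₀), independent of distance outside.
E = (9.18×10^-4)(0.0884)/(2·8.85×10^-12) = 4.58e6 N/C.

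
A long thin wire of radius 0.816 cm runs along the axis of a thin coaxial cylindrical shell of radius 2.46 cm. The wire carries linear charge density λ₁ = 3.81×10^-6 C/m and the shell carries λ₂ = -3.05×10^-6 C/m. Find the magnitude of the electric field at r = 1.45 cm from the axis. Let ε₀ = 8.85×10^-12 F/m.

Choose a coaxial cylinder of radius r = 1.45 cm (arbitrary length L) as the Gaussian surface (between the conductors, 0.816 cm < r < 2.46 cm).
Only the inner wire is enclosed; the outer shell contributes nothing inside itself. λ_enc = λ₁ = 3.81×10^-6 C/m.
Gauss's law: E·2πrL = λ_enc L/ε₀.
E = |λ_enc|/(2πε₀r) = (3.81e-6)/(2π·8.85×10^-12·0.0145) = 4.73×10^6 N/C.

E = 4.73e6 N/C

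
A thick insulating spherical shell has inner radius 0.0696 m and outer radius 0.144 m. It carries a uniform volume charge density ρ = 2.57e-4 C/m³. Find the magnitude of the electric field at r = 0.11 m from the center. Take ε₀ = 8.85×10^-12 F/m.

7.95×10^5 N/C

Symmetry ⇒ E = E(r) r̂. Gaussian sphere of radius r = 0.11 m (within the shell material, 0.0696 m < r < 0.144 m).
Only the shell between 0.0696 m and r is enclosed: Q_enc = ρ·(4π/3)(r³ − a³) = (2.57×10^-4)·(4π/3)·((0.11)³ − (0.0696)³) = 1.07e-6 C.
Since E is radial and uniform over the Gaussian sphere, Φ = E·4πr² = Q_enc/ε₀.
E = |Q_enc|/(4πε₀r²) = (1.07×10^-6)/(4π·8.85×10^-12·(0.11)²) = 7.95×10^5 N/C.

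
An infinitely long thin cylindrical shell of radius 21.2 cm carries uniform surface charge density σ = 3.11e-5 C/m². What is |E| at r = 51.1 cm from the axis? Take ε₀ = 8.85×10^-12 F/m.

Coaxial Gaussian cylinder, radius r = 51.1 cm, length L (r > 21.2 cm).
The whole shell is enclosed: λ_enc = σ·2πR = (3.11e-5)·2π·(0.212) = 4.143×10^-5 C/m.
Applying ∮E·dA = Q_enc/ε₀ with the end caps contributing no flux:
E = |λ_enc|/(2πε₀r) = (4.143×10^-5)/(2π·8.85×10^-12·0.511) = 1.46e6 N/C.

E = 1.46×10^6 N/C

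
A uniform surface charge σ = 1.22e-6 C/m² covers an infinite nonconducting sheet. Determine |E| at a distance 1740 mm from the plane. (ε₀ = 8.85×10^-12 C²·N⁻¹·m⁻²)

By planar symmetry E is perpendicular to the sheet and uniform; use a Gaussian pillbox with flat faces of area A on each side of the sheet.
Flux Φ = 2EA and Q_enc = σA, so 2EA = σA/ε₀ ⇒ E = |σ|/(2ε₀), independent of distance.
E = |σ|/(2ε₀) = (1.22e-6)/(2·8.85×10^-12) = 6.89×10^4 N/C.

6.89×10^4 V/m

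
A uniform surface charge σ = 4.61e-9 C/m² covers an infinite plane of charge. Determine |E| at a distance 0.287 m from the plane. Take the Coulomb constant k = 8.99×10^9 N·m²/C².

260 V/m

By planar symmetry E is perpendicular to the sheet and uniform; use a Gaussian pillbox with flat faces of area A on each side of the sheet.
Flux Φ = 2EA and Q_enc = σA, so 2EA = σA/ε₀ ⇒ E = |σ|/(2ε₀), independent of distance.
E = 2πk|σ| = 2π(8.99×10^9)(4.61e-9) = 260 N/C.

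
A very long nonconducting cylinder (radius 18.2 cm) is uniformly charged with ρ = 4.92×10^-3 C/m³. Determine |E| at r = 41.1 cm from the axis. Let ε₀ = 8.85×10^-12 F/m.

E = 2.24×10^7 V/m

By cylindrical symmetry E is radial; use a coaxial Gaussian cylinder of radius 41.1 cm and length L (r > 18.2 cm, full cross-section enclosed).
λ_enc = ρ·πR² = (4.92×10^-3)π(0.182)² = 5.12×10^-4 C/m.
Since E is radial and uniform over the curved surface, Φ = E·2πrL = Q_enc/ε₀ = λ_enc L/ε₀.
E = |λ_enc|/(2πε₀r) = (5.12e-4)/(2π·8.85×10^-12·0.411) = 2.24×10^7 N/C.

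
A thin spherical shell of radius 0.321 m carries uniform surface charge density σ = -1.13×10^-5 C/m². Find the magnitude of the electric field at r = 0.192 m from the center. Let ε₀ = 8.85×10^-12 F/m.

Take a concentric spherical Gaussian surface of radius r = 0.192 m (inside the shell, r < 0.321 m).
All the charge is outside the Gaussian surface: Q_enc = 0, hence E = 0 everywhere inside the shell.

E = 0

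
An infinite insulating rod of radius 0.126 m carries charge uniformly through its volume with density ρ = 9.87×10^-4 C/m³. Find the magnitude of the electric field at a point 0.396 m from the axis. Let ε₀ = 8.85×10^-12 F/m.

Choose a coaxial cylinder of radius r = 0.396 m (arbitrary length L) as the Gaussian surface (r > 0.126 m, full cross-section enclosed).
λ_enc = ρ·πR² = (9.87e-4)π(0.126)² = 4.923×10^-5 C/m.
Gauss's law: E·2πrL = λ_enc L/ε₀.
E = |λ_enc|/(2πε₀r) = (4.923×10^-5)/(2π·8.85×10^-12·0.396) = 2.24×10^6 N/C.

|E| ≈ 2.24×10^6 V/m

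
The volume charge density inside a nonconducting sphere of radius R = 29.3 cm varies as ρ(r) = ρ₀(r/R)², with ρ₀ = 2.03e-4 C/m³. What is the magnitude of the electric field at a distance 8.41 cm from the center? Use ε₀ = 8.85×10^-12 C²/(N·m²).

E ≈ 3.18×10^4 N/C

By spherical symmetry E is radial; choose a Gaussian sphere of radius r = 8.41 cm (r < R).
Q_enc = ∫₀^r ρ(r')·4πr'² dr' = (4πρ₀/R²) ∫₀^r r'^4 dr' = 4πρ₀ r^5/(5·R²) = 2.50×10^-8 C.
Since E is radial and uniform over the Gaussian sphere, Φ = E·4πr² = Q_enc/ε₀.
E = |Q_enc|/(4πε₀r²) = (2.50×10^-8)/(4π·8.85×10^-12·(0.0841)²) = 3.18×10^4 N/C.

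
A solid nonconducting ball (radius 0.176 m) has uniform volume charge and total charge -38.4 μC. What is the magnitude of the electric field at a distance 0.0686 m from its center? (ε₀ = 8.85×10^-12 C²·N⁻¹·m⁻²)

Symmetry ⇒ E = E(r) r̂. Gaussian sphere of radius r = 0.0686 m (r < R).
For a uniform sphere the enclosed fraction is (r/R)³, so Q_enc = (-38.4 μC)(0.0686/0.176)³ = -2.274×10^-6 C.
Gauss's law: E·4πr² = Q_enc/ε₀.
E = |Q_enc|/(4πε₀r²) = (2.274e-6)/(4π·8.85×10^-12·(0.0686)²) = 4.34×10^6 N/C.

E ≈ 4.34×10^6 N/C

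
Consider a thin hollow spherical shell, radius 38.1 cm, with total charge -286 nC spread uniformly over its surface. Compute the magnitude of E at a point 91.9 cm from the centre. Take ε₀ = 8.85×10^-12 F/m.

|E| = 3.04e3 V/m

By spherical symmetry E is radial; choose a Gaussian sphere of radius r = 91.9 cm (r > 38.1 cm).
The entire shell is enclosed: Q_enc = -2.86×10^-7 C.
Applying ∮E·dA = Q_enc/ε₀ with Φ = E(4πr²):
E = |Q_enc|/(4πε₀r²) = (2.86e-7)/(4π·8.85×10^-12·(0.919)²) = 3.04e3 N/C.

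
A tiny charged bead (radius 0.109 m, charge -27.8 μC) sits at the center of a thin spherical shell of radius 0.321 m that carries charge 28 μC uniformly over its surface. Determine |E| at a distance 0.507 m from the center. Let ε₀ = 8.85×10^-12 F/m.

|E| ≈ 7.00e3 N/C

Symmetry ⇒ E = E(r) r̂. Gaussian sphere of radius r = 0.507 m (r > 0.321 m, enclosing both).
Q_enc = (-27.8 μC) + (28 μC) = 2.00×10^-7 C.
Gauss's law: E·4πr² = Q_enc/ε₀.
E = |Q_enc|/(4πε₀r²) = (2.00×10^-7)/(4π·8.85×10^-12·(0.507)²) = 7.00×10^3 N/C.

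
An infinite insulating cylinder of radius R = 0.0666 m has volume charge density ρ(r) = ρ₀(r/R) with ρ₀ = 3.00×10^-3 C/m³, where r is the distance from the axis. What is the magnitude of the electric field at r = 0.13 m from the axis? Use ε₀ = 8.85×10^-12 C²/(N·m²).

3.86×10^6 N/C

Choose a coaxial cylinder of radius r = 0.13 m (arbitrary length L) as the Gaussian surface (r > R, full charge per length enclosed).
λ_enc = 2π ∫₀^R ρ₀(r'/R)^1 r' dr' = 2πρ₀R²/3 = 2.787×10^-5 C/m.
Gauss's law: E·2πrL = λ_enc L/ε₀.
E = |λ_enc|/(2πε₀r) = (2.787×10^-5)/(2π·8.85×10^-12·0.13) = 3.86×10^6 N/C.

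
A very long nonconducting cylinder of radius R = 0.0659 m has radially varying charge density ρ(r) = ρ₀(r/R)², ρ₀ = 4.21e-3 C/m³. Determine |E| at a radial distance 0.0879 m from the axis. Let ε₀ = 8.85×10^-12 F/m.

Choose a coaxial cylinder of radius r = 0.0879 m (arbitrary length L) as the Gaussian surface (r > R, full charge per length enclosed).
λ_enc = 2π ∫₀^R ρ₀(r'/R)^2 r' dr' = 2πρ₀R²/4 = 2.872×10^-5 C/m.
Since E is radial and uniform over the curved surface, Φ = E·2πrL = Q_enc/ε₀ = λ_enc L/ε₀.
E = |λ_enc|/(2πε₀r) = (2.872×10^-5)/(2π·8.85×10^-12·0.0879) = 5.88×10^6 N/C.

E ≈ 5.88×10^6 N/C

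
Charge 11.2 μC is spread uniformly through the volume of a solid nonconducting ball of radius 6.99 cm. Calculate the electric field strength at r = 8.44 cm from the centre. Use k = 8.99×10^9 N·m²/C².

|E| = 1.41×10^7 N/C

By spherical symmetry E is radial; choose a Gaussian sphere of radius r = 8.44 cm (r > R, so the entire charge is enclosed).
Q_enc = 11.2 μC = 1.12×10^-5 C.
Applying ∮E·dA = Q_enc/ε₀ with Φ = E(4πr²):
E = k|Q_enc|/r² = (8.99×10^9)(1.12×10^-5)/(0.0844)² = 1.41×10^7 N/C.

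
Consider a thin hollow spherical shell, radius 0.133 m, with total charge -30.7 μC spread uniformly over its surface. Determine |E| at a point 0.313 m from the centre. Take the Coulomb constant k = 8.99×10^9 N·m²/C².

Use a concentric Gaussian sphere at r = 0.313 m (r > 0.133 m).
The entire shell is enclosed: Q_enc = -3.07e-5 C.
Since E is radial and uniform over the Gaussian sphere, Φ = E·4πr² = Q_enc/ε₀.
E = k|Q_enc|/r² = (8.99×10^9)(3.07×10^-5)/(0.313)² = 2.82×10^6 N/C.

|E| ≈ 2.82×10^6 V/m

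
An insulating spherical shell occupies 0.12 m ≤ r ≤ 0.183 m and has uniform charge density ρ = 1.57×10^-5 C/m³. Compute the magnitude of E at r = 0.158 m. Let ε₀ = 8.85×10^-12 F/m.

Take a concentric spherical Gaussian surface of radius r = 0.158 m (within the shell material, 0.12 m < r < 0.183 m).
Only the shell between 0.12 m and r is enclosed: Q_enc = ρ·(4π/3)(r³ − a³) = (1.57×10^-5)·(4π/3)·((0.158)³ − (0.12)³) = 1.458×10^-7 C.
By Gauss's law, ∮E·dA = E·4πr² = Q_enc/ε₀.
E = |Q_enc|/(4πε₀r²) = (1.458×10^-7)/(4π·8.85×10^-12·(0.158)²) = 5.25×10^4 N/C.

|E| ≈ 5.25e4 N/C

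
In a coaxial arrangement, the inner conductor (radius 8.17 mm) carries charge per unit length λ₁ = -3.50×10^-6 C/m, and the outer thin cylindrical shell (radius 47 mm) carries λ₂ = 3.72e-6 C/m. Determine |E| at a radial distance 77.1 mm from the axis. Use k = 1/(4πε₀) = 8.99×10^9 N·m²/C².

Choose a coaxial cylinder of radius r = 77.1 mm (arbitrary length L) as the Gaussian surface (r > 47 mm, enclosing both).
λ_enc = λ₁ + λ₂ = (-3.50×10^-6) + (3.72e-6) = 2.20×10^-7 C/m.
Applying ∮E·dA = Q_enc/ε₀ with the end caps contributing no flux:
E = 2k|λ_enc|/r = 2(8.99×10^9)(2.20×10^-7)/(0.0771) = 5.13e4 N/C.

5.13e4 N/C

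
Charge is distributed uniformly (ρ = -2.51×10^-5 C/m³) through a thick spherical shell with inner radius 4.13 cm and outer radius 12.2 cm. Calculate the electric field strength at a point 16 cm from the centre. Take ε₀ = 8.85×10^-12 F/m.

E = 6.45×10^4 V/m

By spherical symmetry E is radial; choose a Gaussian sphere of radius r = 16 cm (r > 12.2 cm, enclosing the whole shell).
Q_enc = ρ·(4π/3)(b³ − a³) = (-2.51e-5)·(4π/3)·((0.122)³ − (0.0413)³) = -1.835×10^-7 C.
Since E is radial and uniform over the Gaussian sphere, Φ = E·4πr² = Q_enc/ε₀.
E = |Q_enc|/(4πε₀r²) = (1.835e-7)/(4π·8.85×10^-12·(0.16)²) = 6.45e4 N/C.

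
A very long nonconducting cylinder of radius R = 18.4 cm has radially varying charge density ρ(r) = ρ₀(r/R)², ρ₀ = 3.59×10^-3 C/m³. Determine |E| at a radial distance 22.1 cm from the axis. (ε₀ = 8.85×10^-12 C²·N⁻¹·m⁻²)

Take a coaxial cylindrical Gaussian surface of radius r = 22.1 cm and length L (r > R, full charge per length enclosed).
λ_enc = 2π ∫₀^R ρ₀(r'/R)^2 r' dr' = 2πρ₀R²/4 = 1.909e-4 C/m.
Applying ∮E·dA = Q_enc/ε₀ with the end caps contributing no flux:
E = |λ_enc|/(2πε₀r) = (1.909e-4)/(2π·8.85×10^-12·0.221) = 1.55×10^7 N/C.

1.55e7 N/C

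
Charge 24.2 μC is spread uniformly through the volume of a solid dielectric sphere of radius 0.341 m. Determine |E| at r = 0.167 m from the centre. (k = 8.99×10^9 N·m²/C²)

|E| = 9.16×10^5 N/C

Symmetry ⇒ E = E(r) r̂. Gaussian sphere of radius r = 0.167 m (r < R).
For a uniform sphere the enclosed fraction is (r/R)³, so Q_enc = (24.2 μC)(0.167/0.341)³ = 2.843×10^-6 C.
Applying ∮E·dA = Q_enc/ε₀ with Φ = E(4πr²):
E = k|Q_enc|/r² = (8.99×10^9)(2.843e-6)/(0.167)² = 9.16×10^5 N/C.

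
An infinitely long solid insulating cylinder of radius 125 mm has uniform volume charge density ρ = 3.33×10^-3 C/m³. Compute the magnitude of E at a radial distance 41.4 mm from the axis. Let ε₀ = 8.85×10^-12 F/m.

Take a coaxial cylindrical Gaussian surface of radius r = 41.4 mm and length L (r < R).
Enclosed charge per unit length: λ_enc = ρ·πr² = (3.33×10^-3)π(0.0414)² = 1.793×10^-5 C/m.
Gauss's law: E·2πrL = λ_enc L/ε₀.
E = |λ_enc|/(2πε₀r) = (1.793e-5)/(2π·8.85×10^-12·0.0414) = 7.79e6 N/C.

E ≈ 7.79e6 V/m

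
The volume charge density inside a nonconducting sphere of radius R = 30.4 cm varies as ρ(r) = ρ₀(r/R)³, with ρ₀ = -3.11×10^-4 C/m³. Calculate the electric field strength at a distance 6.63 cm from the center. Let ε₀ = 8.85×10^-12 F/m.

Use a concentric Gaussian sphere at r = 6.63 cm (r < R).
Integrate the density: Q_enc = 4π ∫₀^r ρ₀(r'/R)^3 r'² dr' = 4πρ₀ r^6/(6·R³) = -1.969×10^-9 C.
Gauss's law: E·4πr² = Q_enc/ε₀.
E = |Q_enc|/(4πε₀r²) = (1.969×10^-9)/(4π·8.85×10^-12·(0.0663)²) = 4.03e3 N/C.

|E| = 4.03×10^3 V/m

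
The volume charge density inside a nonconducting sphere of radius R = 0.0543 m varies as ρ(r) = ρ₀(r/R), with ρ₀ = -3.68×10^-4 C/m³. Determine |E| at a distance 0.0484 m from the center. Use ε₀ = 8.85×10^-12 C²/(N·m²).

By spherical symmetry E is radial; choose a Gaussian sphere of radius r = 0.0484 m (r < R).
Q_enc = ∫₀^r ρ(r')·4πr'² dr' = (4πρ₀/R) ∫₀^r r'^3 dr' = 4πρ₀ r^4/(4·R) = -1.168×10^-7 C.
Applying ∮E·dA = Q_enc/ε₀ with Φ = E(4πr²):
E = |Q_enc|/(4πε₀r²) = (1.168×10^-7)/(4π·8.85×10^-12·(0.0484)²) = 4.48×10^5 N/C.

E ≈ 4.48×10^5 N/C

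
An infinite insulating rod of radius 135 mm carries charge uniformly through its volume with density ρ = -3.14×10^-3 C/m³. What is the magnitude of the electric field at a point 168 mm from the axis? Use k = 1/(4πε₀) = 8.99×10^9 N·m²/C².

|E| ≈ 1.92e7 N/C

Choose a coaxial cylinder of radius r = 168 mm (arbitrary length L) as the Gaussian surface (r > 135 mm, full cross-section enclosed).
λ_enc = ρ·πR² = (-3.14×10^-3)π(0.135)² = -1.798×10^-4 C/m.
Since E is radial and uniform over the curved surface, Φ = E·2πrL = Q_enc/ε₀ = λ_enc L/ε₀.
E = 2k|λ_enc|/r = 2(8.99×10^9)(1.798×10^-4)/(0.168) = 1.92×10^7 N/C.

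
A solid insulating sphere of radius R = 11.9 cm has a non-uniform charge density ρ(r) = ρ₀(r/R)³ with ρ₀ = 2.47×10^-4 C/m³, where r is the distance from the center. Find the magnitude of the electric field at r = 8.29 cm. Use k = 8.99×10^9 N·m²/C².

|E| ≈ 1.30e5 N/C

Take a concentric spherical Gaussian surface of radius r = 8.29 cm (r < R).
Q_enc = ∫₀^r ρ(r')·4πr'² dr' = (4πρ₀/R³) ∫₀^r r'^5 dr' = 4πρ₀ r^6/(6·R³) = 9.964e-8 C.
By Gauss's law, ∮E·dA = E·4πr² = Q_enc/ε₀.
E = k|Q_enc|/r² = (8.99×10^9)(9.964×10^-8)/(0.0829)² = 1.30×10^5 N/C.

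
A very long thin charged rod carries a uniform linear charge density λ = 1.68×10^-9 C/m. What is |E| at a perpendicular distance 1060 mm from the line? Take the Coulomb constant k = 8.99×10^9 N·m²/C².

|E| ≈ 28.5 N/C

Choose a coaxial cylinder of radius r = 1060 mm (arbitrary length L) as the Gaussian surface.
Q_enc = λL, so λ_enc = 1.68×10^-9 C/m.
Applying ∮E·dA = Q_enc/ε₀ with the end caps contributing no flux:
E = 2k|λ_enc|/r = 2(8.99×10^9)(1.68e-9)/(1.06) = 28.5 N/C.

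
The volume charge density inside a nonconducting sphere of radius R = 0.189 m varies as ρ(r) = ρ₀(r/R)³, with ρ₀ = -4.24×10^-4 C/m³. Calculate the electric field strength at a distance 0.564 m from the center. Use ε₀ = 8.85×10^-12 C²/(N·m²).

|E| = 1.69e5 N/C

By spherical symmetry E is radial; choose a Gaussian sphere of radius r = 0.564 m (r > R, all charge enclosed).
Q_enc = 4π ∫₀^R ρ₀(r'/R)^3 r'² dr' = 4πρ₀R³/6 = -5.995×10^-6 C.
Since E is radial and uniform over the Gaussian sphere, Φ = E·4πr² = Q_enc/ε₀.
E = |Q_enc|/(4πε₀r²) = (5.995e-6)/(4π·8.85×10^-12·(0.564)²) = 1.69×10^5 N/C.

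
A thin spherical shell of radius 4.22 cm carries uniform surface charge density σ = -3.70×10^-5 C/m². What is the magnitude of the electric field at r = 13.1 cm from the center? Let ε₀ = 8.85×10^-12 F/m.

|E| ≈ 4.34×10^5 N/C

By spherical symmetry E is radial; choose a Gaussian sphere of radius r = 13.1 cm (r > 4.22 cm).
The entire shell is enclosed: Q_enc = σ·4πR² = (-3.70×10^-5)·4π·(0.0422)² = -8.28×10^-7 C.
Since E is radial and uniform over the Gaussian sphere, Φ = E·4πr² = Q_enc/ε₀.
E = |Q_enc|/(4πε₀r²) = (8.28e-7)/(4π·8.85×10^-12·(0.131)²) = 4.34×10^5 N/C.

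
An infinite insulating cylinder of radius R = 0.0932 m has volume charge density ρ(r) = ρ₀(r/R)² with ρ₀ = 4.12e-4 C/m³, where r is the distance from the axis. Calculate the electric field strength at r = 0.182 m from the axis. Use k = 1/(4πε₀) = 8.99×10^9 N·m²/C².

Take a coaxial cylindrical Gaussian surface of radius r = 0.182 m and length L (r > R, full charge per length enclosed).
λ_enc = 2π ∫₀^R ρ₀(r'/R)^2 r' dr' = 2πρ₀R²/4 = 5.621×10^-6 C/m.
Gauss's law: E·2πrL = λ_enc L/ε₀.
E = 2k|λ_enc|/r = 2(8.99×10^9)(5.621×10^-6)/(0.182) = 5.55×10^5 N/C.

|E| ≈ 5.55×10^5 N/C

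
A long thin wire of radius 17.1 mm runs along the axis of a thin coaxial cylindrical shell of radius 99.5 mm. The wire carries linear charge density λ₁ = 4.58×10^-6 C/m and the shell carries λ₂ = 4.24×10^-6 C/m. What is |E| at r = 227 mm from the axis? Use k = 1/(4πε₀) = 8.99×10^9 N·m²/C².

|E| ≈ 6.99×10^5 N/C

Take a coaxial cylindrical Gaussian surface of radius r = 227 mm and length L (r > 99.5 mm, enclosing both).
λ_enc = λ₁ + λ₂ = (4.58×10^-6) + (4.24×10^-6) = 8.82e-6 C/m.
Applying ∮E·dA = Q_enc/ε₀ with the end caps contributing no flux:
E = 2k|λ_enc|/r = 2(8.99×10^9)(8.82×10^-6)/(0.227) = 6.99e5 N/C.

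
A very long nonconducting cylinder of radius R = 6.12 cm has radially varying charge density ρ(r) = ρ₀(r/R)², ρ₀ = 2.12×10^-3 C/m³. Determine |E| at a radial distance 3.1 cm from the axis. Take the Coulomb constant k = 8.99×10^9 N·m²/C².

By cylindrical symmetry E is radial; use a coaxial Gaussian cylinder of radius 3.1 cm and length L (r < R).
Integrating ρ over the cross-section to radius r: λ_enc = (2πρ₀/R²) ∫₀^r r'^3 dr' = 2πρ₀ r^4/(4·R²) = 8.211e-7 C/m.
By Gauss's law (flux through the curved wall only), E·2πrL = λ_enc L/ε₀.
E = 2k|λ_enc|/r = 2(8.99×10^9)(8.211×10^-7)/(0.031) = 4.76×10^5 N/C.

E ≈ 4.76×10^5 N/C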